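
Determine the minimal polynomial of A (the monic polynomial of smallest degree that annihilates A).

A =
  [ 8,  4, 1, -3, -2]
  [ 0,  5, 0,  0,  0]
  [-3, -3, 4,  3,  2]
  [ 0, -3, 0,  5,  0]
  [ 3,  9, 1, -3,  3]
x^2 - 10*x + 25

The characteristic polynomial is χ_A(x) = (x - 5)^5, so the eigenvalues are known. The minimal polynomial is
  m_A(x) = Π_λ (x − λ)^{k_λ}
where k_λ is the size of the *largest* Jordan block for λ (equivalently, the smallest k with (A − λI)^k v = 0 for every generalised eigenvector v of λ).

  λ = 5: largest Jordan block has size 2, contributing (x − 5)^2

So m_A(x) = (x - 5)^2 = x^2 - 10*x + 25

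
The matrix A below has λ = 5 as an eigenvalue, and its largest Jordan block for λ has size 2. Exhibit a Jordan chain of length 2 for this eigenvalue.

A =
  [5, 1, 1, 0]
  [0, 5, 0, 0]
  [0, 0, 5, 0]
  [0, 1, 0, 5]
A Jordan chain for λ = 5 of length 2:
v_1 = (1, 0, 0, 1)ᵀ
v_2 = (0, 1, 0, 0)ᵀ

Let N = A − (5)·I. We want v_2 with N^2 v_2 = 0 but N^1 v_2 ≠ 0; then v_{j-1} := N · v_j for j = 2, …, 2.

Pick v_2 = (0, 1, 0, 0)ᵀ.
Then v_1 = N · v_2 = (1, 0, 0, 1)ᵀ.

Sanity check: (A − (5)·I) v_1 = (0, 0, 0, 0)ᵀ = 0. ✓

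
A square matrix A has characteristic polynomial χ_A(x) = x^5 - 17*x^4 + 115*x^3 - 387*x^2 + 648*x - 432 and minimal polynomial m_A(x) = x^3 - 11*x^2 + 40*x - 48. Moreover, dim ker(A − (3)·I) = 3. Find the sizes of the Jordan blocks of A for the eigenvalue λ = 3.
Block sizes for λ = 3: [1, 1, 1]

Step 1 — from the characteristic polynomial, algebraic multiplicity of λ = 3 is 3. From dim ker(A − (3)·I) = 3, there are exactly 3 Jordan blocks for λ = 3.
Step 2 — from the minimal polynomial, the factor (x − 3) tells us the largest block for λ = 3 has size 1.
Step 3 — with total size 3, 3 blocks, and largest block 1, the block sizes (in nonincreasing order) are [1, 1, 1].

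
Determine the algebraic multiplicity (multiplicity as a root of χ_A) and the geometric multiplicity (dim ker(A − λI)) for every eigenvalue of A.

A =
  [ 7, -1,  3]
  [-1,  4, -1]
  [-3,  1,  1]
λ = 4: alg = 3, geom = 1

Step 1 — factor the characteristic polynomial to read off the algebraic multiplicities:
  χ_A(x) = (x - 4)^3

Step 2 — compute geometric multiplicities via the rank-nullity identity g(λ) = n − rank(A − λI):
  rank(A − (4)·I) = 2, so dim ker(A − (4)·I) = n − 2 = 1

Summary:
  λ = 4: algebraic multiplicity = 3, geometric multiplicity = 1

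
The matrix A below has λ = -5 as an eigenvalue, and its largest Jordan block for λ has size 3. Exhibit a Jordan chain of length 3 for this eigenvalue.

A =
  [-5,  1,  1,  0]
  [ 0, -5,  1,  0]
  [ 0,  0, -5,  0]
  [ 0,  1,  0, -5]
A Jordan chain for λ = -5 of length 3:
v_1 = (1, 0, 0, 1)ᵀ
v_2 = (1, 1, 0, 0)ᵀ
v_3 = (0, 0, 1, 0)ᵀ

Let N = A − (-5)·I. We want v_3 with N^3 v_3 = 0 but N^2 v_3 ≠ 0; then v_{j-1} := N · v_j for j = 3, …, 2.

Pick v_3 = (0, 0, 1, 0)ᵀ.
Then v_2 = N · v_3 = (1, 1, 0, 0)ᵀ.
Then v_1 = N · v_2 = (1, 0, 0, 1)ᵀ.

Sanity check: (A − (-5)·I) v_1 = (0, 0, 0, 0)ᵀ = 0. ✓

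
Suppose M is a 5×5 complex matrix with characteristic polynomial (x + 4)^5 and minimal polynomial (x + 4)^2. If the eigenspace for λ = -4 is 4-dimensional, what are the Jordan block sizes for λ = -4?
Block sizes for λ = -4: [2, 1, 1, 1]

Step 1 — from the characteristic polynomial, algebraic multiplicity of λ = -4 is 5. From dim ker(M − (-4)·I) = 4, there are exactly 4 Jordan blocks for λ = -4.
Step 2 — from the minimal polynomial, the factor (x + 4)^2 tells us the largest block for λ = -4 has size 2.
Step 3 — with total size 5, 4 blocks, and largest block 2, the block sizes (in nonincreasing order) are [2, 1, 1, 1].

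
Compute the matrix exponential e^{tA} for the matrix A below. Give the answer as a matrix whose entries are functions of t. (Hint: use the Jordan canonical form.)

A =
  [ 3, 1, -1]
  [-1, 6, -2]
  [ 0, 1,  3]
e^{tA} =
  [-t*exp(4*t) + exp(4*t), t*exp(4*t), -t*exp(4*t)]
  [-t^2*exp(4*t)/2 - t*exp(4*t), t^2*exp(4*t)/2 + 2*t*exp(4*t) + exp(4*t), -t^2*exp(4*t)/2 - 2*t*exp(4*t)]
  [-t^2*exp(4*t)/2, t^2*exp(4*t)/2 + t*exp(4*t), -t^2*exp(4*t)/2 - t*exp(4*t) + exp(4*t)]

Strategy: write A = P · J · P⁻¹ where J is a Jordan canonical form, so e^{tA} = P · e^{tJ} · P⁻¹, and e^{tJ} can be computed block-by-block.

A has Jordan form
J =
  [4, 1, 0]
  [0, 4, 1]
  [0, 0, 4]
(up to reordering of blocks).

Per-block formulas:
  For a 3×3 Jordan block J_3(4): exp(t · J_3(4)) = e^(4t)·(I + t·N + (t^2/2)·N^2), where N is the 3×3 nilpotent shift.

After assembling e^{tJ} and conjugating by P, we get:

e^{tA} =
  [-t*exp(4*t) + exp(4*t), t*exp(4*t), -t*exp(4*t)]
  [-t^2*exp(4*t)/2 - t*exp(4*t), t^2*exp(4*t)/2 + 2*t*exp(4*t) + exp(4*t), -t^2*exp(4*t)/2 - 2*t*exp(4*t)]
  [-t^2*exp(4*t)/2, t^2*exp(4*t)/2 + t*exp(4*t), -t^2*exp(4*t)/2 - t*exp(4*t) + exp(4*t)]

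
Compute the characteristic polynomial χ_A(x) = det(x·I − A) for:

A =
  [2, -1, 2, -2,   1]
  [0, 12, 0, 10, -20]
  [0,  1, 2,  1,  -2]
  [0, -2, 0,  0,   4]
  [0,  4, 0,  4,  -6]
x^5 - 10*x^4 + 40*x^3 - 80*x^2 + 80*x - 32

Expanding det(x·I − A) (e.g. by cofactor expansion or by noting that A is similar to its Jordan form J, which has the same characteristic polynomial as A) gives
  χ_A(x) = x^5 - 10*x^4 + 40*x^3 - 80*x^2 + 80*x - 32
which factors as (x - 2)^5. The eigenvalues (with algebraic multiplicities) are λ = 2 with multiplicity 5.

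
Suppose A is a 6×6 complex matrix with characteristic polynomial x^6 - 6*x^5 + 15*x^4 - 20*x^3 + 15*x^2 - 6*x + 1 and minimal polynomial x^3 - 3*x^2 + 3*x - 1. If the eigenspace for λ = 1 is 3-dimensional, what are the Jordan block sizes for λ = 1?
Block sizes for λ = 1: [3, 2, 1]

Step 1 — from the characteristic polynomial, algebraic multiplicity of λ = 1 is 6. From dim ker(A − (1)·I) = 3, there are exactly 3 Jordan blocks for λ = 1.
Step 2 — from the minimal polynomial, the factor (x − 1)^3 tells us the largest block for λ = 1 has size 3.
Step 3 — with total size 6, 3 blocks, and largest block 3, the block sizes (in nonincreasing order) are [3, 2, 1].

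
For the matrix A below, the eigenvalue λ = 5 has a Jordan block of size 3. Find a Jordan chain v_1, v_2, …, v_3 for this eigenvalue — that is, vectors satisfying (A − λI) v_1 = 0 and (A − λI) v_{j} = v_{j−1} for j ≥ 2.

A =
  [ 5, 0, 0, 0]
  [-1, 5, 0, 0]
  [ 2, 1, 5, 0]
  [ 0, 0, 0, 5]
A Jordan chain for λ = 5 of length 3:
v_1 = (0, 0, -1, 0)ᵀ
v_2 = (0, -1, 2, 0)ᵀ
v_3 = (1, 0, 0, 0)ᵀ

Let N = A − (5)·I. We want v_3 with N^3 v_3 = 0 but N^2 v_3 ≠ 0; then v_{j-1} := N · v_j for j = 3, …, 2.

Pick v_3 = (1, 0, 0, 0)ᵀ.
Then v_2 = N · v_3 = (0, -1, 2, 0)ᵀ.
Then v_1 = N · v_2 = (0, 0, -1, 0)ᵀ.

Sanity check: (A − (5)·I) v_1 = (0, 0, 0, 0)ᵀ = 0. ✓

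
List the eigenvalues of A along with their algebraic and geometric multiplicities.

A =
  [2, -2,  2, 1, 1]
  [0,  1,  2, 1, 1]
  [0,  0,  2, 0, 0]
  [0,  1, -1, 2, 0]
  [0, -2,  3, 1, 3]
λ = 2: alg = 5, geom = 2

Step 1 — factor the characteristic polynomial to read off the algebraic multiplicities:
  χ_A(x) = (x - 2)^5

Step 2 — compute geometric multiplicities via the rank-nullity identity g(λ) = n − rank(A − λI):
  rank(A − (2)·I) = 3, so dim ker(A − (2)·I) = n − 3 = 2

Summary:
  λ = 2: algebraic multiplicity = 5, geometric multiplicity = 2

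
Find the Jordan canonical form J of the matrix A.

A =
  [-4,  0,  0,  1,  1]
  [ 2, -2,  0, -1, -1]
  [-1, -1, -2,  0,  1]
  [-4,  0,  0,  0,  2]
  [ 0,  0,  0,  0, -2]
J_2(-2) ⊕ J_2(-2) ⊕ J_1(-2)

The characteristic polynomial is
  det(x·I − A) = x^5 + 10*x^4 + 40*x^3 + 80*x^2 + 80*x + 32 = (x + 2)^5

Eigenvalues and multiplicities (the geometric multiplicity of λ is n − rank(A − λI), which equals the number of Jordan blocks for λ):
  λ = -2: algebraic multiplicity = 5, geometric multiplicity = 3

Determining the block sizes for each eigenvalue:
  λ = -2: with am = 5 and gm = 3, the partition is not yet determined (e.g. several partitions of 5 into 3 parts exist). Let N = A − (-2)·I. Computing rank(N^1) = 2, rank(N^2) = 0; the number of blocks of size ≥ j is rank(N^{j−1}) − rank(N^j), giving [3, 2]. So we have 2 block(s) of size 2, 1 block(s) of size 1 → block sizes [2, 2, 1]

Assembling the blocks gives a Jordan form
J =
  [-2,  1,  0,  0,  0]
  [ 0, -2,  0,  0,  0]
  [ 0,  0, -2,  1,  0]
  [ 0,  0,  0, -2,  0]
  [ 0,  0,  0,  0, -2]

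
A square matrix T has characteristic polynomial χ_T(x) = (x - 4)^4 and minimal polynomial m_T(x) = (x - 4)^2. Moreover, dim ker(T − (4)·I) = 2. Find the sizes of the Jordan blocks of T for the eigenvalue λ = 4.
Block sizes for λ = 4: [2, 2]

Step 1 — from the characteristic polynomial, algebraic multiplicity of λ = 4 is 4. From dim ker(T − (4)·I) = 2, there are exactly 2 Jordan blocks for λ = 4.
Step 2 — from the minimal polynomial, the factor (x − 4)^2 tells us the largest block for λ = 4 has size 2.
Step 3 — with total size 4, 2 blocks, and largest block 2, the block sizes (in nonincreasing order) are [2, 2].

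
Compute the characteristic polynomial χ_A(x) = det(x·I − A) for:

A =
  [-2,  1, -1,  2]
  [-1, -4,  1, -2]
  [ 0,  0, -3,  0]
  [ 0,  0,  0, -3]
x^4 + 12*x^3 + 54*x^2 + 108*x + 81

Expanding det(x·I − A) (e.g. by cofactor expansion or by noting that A is similar to its Jordan form J, which has the same characteristic polynomial as A) gives
  χ_A(x) = x^4 + 12*x^3 + 54*x^2 + 108*x + 81
which factors as (x + 3)^4. The eigenvalues (with algebraic multiplicities) are λ = -3 with multiplicity 4.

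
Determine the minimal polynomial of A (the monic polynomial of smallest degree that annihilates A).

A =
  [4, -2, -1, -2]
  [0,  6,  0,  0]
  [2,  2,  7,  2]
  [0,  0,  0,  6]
x^2 - 11*x + 30

The characteristic polynomial is χ_A(x) = (x - 6)^3*(x - 5), so the eigenvalues are known. The minimal polynomial is
  m_A(x) = Π_λ (x − λ)^{k_λ}
where k_λ is the size of the *largest* Jordan block for λ (equivalently, the smallest k with (A − λI)^k v = 0 for every generalised eigenvector v of λ).

  λ = 5: largest Jordan block has size 1, contributing (x − 5)
  λ = 6: largest Jordan block has size 1, contributing (x − 6)

So m_A(x) = (x - 6)*(x - 5) = x^2 - 11*x + 30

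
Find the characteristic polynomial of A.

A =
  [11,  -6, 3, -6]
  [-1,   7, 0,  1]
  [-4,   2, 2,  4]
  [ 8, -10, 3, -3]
x^4 - 17*x^3 + 105*x^2 - 275*x + 250

Expanding det(x·I − A) (e.g. by cofactor expansion or by noting that A is similar to its Jordan form J, which has the same characteristic polynomial as A) gives
  χ_A(x) = x^4 - 17*x^3 + 105*x^2 - 275*x + 250
which factors as (x - 5)^3*(x - 2). The eigenvalues (with algebraic multiplicities) are λ = 2 with multiplicity 1, λ = 5 with multiplicity 3.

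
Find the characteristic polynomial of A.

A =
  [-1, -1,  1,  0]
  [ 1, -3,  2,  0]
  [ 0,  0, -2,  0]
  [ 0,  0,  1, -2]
x^4 + 8*x^3 + 24*x^2 + 32*x + 16

Expanding det(x·I − A) (e.g. by cofactor expansion or by noting that A is similar to its Jordan form J, which has the same characteristic polynomial as A) gives
  χ_A(x) = x^4 + 8*x^3 + 24*x^2 + 32*x + 16
which factors as (x + 2)^4. The eigenvalues (with algebraic multiplicities) are λ = -2 with multiplicity 4.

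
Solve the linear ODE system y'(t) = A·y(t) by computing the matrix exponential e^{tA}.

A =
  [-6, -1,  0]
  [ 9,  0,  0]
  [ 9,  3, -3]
e^{tA} =
  [-3*t*exp(-3*t) + exp(-3*t), -t*exp(-3*t), 0]
  [9*t*exp(-3*t), 3*t*exp(-3*t) + exp(-3*t), 0]
  [9*t*exp(-3*t), 3*t*exp(-3*t), exp(-3*t)]

Strategy: write A = P · J · P⁻¹ where J is a Jordan canonical form, so e^{tA} = P · e^{tJ} · P⁻¹, and e^{tJ} can be computed block-by-block.

A has Jordan form
J =
  [-3,  1,  0]
  [ 0, -3,  0]
  [ 0,  0, -3]
(up to reordering of blocks).

Per-block formulas:
  For a 2×2 Jordan block J_2(-3): exp(t · J_2(-3)) = e^(-3t)·(I + t·N), where N is the 2×2 nilpotent shift.
  For a 1×1 block at λ = -3: exp(t · [-3]) = [e^(-3t)].

After assembling e^{tJ} and conjugating by P, we get:

e^{tA} =
  [-3*t*exp(-3*t) + exp(-3*t), -t*exp(-3*t), 0]
  [9*t*exp(-3*t), 3*t*exp(-3*t) + exp(-3*t), 0]
  [9*t*exp(-3*t), 3*t*exp(-3*t), exp(-3*t)]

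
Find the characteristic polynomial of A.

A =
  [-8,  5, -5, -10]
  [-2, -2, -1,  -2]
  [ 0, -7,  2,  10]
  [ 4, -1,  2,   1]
x^4 + 7*x^3 + 9*x^2 - 27*x - 54

Expanding det(x·I − A) (e.g. by cofactor expansion or by noting that A is similar to its Jordan form J, which has the same characteristic polynomial as A) gives
  χ_A(x) = x^4 + 7*x^3 + 9*x^2 - 27*x - 54
which factors as (x - 2)*(x + 3)^3. The eigenvalues (with algebraic multiplicities) are λ = -3 with multiplicity 3, λ = 2 with multiplicity 1.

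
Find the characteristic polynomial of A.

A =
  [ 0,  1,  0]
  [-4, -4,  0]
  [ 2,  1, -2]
x^3 + 6*x^2 + 12*x + 8

Expanding det(x·I − A) (e.g. by cofactor expansion or by noting that A is similar to its Jordan form J, which has the same characteristic polynomial as A) gives
  χ_A(x) = x^3 + 6*x^2 + 12*x + 8
which factors as (x + 2)^3. The eigenvalues (with algebraic multiplicities) are λ = -2 with multiplicity 3.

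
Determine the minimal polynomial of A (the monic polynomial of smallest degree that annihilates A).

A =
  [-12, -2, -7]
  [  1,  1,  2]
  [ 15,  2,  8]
x^3 + 3*x^2 + 3*x + 1

The characteristic polynomial is χ_A(x) = (x + 1)^3, so the eigenvalues are known. The minimal polynomial is
  m_A(x) = Π_λ (x − λ)^{k_λ}
where k_λ is the size of the *largest* Jordan block for λ (equivalently, the smallest k with (A − λI)^k v = 0 for every generalised eigenvector v of λ).

  λ = -1: largest Jordan block has size 3, contributing (x + 1)^3

So m_A(x) = (x + 1)^3 = x^3 + 3*x^2 + 3*x + 1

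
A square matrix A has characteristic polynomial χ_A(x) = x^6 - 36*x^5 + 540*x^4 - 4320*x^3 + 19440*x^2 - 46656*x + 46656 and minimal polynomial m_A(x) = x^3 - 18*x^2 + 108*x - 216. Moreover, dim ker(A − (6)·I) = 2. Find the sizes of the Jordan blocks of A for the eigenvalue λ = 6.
Block sizes for λ = 6: [3, 3]

Step 1 — from the characteristic polynomial, algebraic multiplicity of λ = 6 is 6. From dim ker(A − (6)·I) = 2, there are exactly 2 Jordan blocks for λ = 6.
Step 2 — from the minimal polynomial, the factor (x − 6)^3 tells us the largest block for λ = 6 has size 3.
Step 3 — with total size 6, 2 blocks, and largest block 3, the block sizes (in nonincreasing order) are [3, 3].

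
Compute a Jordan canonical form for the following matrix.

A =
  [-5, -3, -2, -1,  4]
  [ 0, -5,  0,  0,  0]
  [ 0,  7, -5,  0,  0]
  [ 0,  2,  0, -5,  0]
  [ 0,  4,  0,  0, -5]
J_2(-5) ⊕ J_2(-5) ⊕ J_1(-5)

The characteristic polynomial is
  det(x·I − A) = x^5 + 25*x^4 + 250*x^3 + 1250*x^2 + 3125*x + 3125 = (x + 5)^5

Eigenvalues and multiplicities (the geometric multiplicity of λ is n − rank(A − λI), which equals the number of Jordan blocks for λ):
  λ = -5: algebraic multiplicity = 5, geometric multiplicity = 3

Determining the block sizes for each eigenvalue:
  λ = -5: with am = 5 and gm = 3, the partition is not yet determined (e.g. several partitions of 5 into 3 parts exist). Let N = A − (-5)·I. Computing rank(N^1) = 2, rank(N^2) = 0; the number of blocks of size ≥ j is rank(N^{j−1}) − rank(N^j), giving [3, 2]. So we have 2 block(s) of size 2, 1 block(s) of size 1 → block sizes [2, 2, 1]

Assembling the blocks gives a Jordan form
J =
  [-5,  1,  0,  0,  0]
  [ 0, -5,  0,  0,  0]
  [ 0,  0, -5,  1,  0]
  [ 0,  0,  0, -5,  0]
  [ 0,  0,  0,  0, -5]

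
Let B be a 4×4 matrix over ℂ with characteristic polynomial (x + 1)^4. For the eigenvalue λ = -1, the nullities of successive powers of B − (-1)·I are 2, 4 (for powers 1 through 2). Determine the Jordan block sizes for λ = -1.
Block sizes for λ = -1: [2, 2]

From the dimensions of kernels of powers, the number of Jordan blocks of size at least j is d_j − d_{j−1} where d_j = dim ker(N^j) (with d_0 = 0). Computing the differences gives [2, 2].
The number of blocks of size exactly k is (#blocks of size ≥ k) − (#blocks of size ≥ k + 1), so the partition is: 2 block(s) of size 2.
In nonincreasing order the block sizes are [2, 2].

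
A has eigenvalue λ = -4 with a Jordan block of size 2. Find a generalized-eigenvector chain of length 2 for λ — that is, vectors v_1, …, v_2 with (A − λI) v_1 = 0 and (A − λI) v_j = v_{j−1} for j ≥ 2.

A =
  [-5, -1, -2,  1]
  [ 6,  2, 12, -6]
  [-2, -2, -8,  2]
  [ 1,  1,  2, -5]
A Jordan chain for λ = -4 of length 2:
v_1 = (-1, 6, -2, 1)ᵀ
v_2 = (1, 0, 0, 0)ᵀ

Let N = A − (-4)·I. We want v_2 with N^2 v_2 = 0 but N^1 v_2 ≠ 0; then v_{j-1} := N · v_j for j = 2, …, 2.

Pick v_2 = (1, 0, 0, 0)ᵀ.
Then v_1 = N · v_2 = (-1, 6, -2, 1)ᵀ.

Sanity check: (A − (-4)·I) v_1 = (0, 0, 0, 0)ᵀ = 0. ✓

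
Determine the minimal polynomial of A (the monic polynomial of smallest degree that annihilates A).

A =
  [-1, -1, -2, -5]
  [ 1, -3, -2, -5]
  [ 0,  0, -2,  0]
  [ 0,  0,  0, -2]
x^2 + 4*x + 4

The characteristic polynomial is χ_A(x) = (x + 2)^4, so the eigenvalues are known. The minimal polynomial is
  m_A(x) = Π_λ (x − λ)^{k_λ}
where k_λ is the size of the *largest* Jordan block for λ (equivalently, the smallest k with (A − λI)^k v = 0 for every generalised eigenvector v of λ).

  λ = -2: largest Jordan block has size 2, contributing (x + 2)^2

So m_A(x) = (x + 2)^2 = x^2 + 4*x + 4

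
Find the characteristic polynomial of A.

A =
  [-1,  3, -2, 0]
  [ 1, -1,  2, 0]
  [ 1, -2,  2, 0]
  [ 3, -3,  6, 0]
x^4

Expanding det(x·I − A) (e.g. by cofactor expansion or by noting that A is similar to its Jordan form J, which has the same characteristic polynomial as A) gives
  χ_A(x) = x^4
which factors as x^4. The eigenvalues (with algebraic multiplicities) are λ = 0 with multiplicity 4.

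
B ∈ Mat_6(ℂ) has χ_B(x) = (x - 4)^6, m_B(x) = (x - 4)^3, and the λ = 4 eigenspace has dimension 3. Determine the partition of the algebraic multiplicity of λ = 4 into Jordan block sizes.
Block sizes for λ = 4: [3, 2, 1]

Step 1 — from the characteristic polynomial, algebraic multiplicity of λ = 4 is 6. From dim ker(B − (4)·I) = 3, there are exactly 3 Jordan blocks for λ = 4.
Step 2 — from the minimal polynomial, the factor (x − 4)^3 tells us the largest block for λ = 4 has size 3.
Step 3 — with total size 6, 3 blocks, and largest block 3, the block sizes (in nonincreasing order) are [3, 2, 1].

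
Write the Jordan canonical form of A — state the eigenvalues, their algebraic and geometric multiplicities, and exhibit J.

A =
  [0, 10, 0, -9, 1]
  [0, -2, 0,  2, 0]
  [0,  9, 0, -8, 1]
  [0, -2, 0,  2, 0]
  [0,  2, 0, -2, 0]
J_2(0) ⊕ J_2(0) ⊕ J_1(0)

The characteristic polynomial is
  det(x·I − A) = x^5

Eigenvalues and multiplicities (the geometric multiplicity of λ is n − rank(A − λI), which equals the number of Jordan blocks for λ):
  λ = 0: algebraic multiplicity = 5, geometric multiplicity = 3

Determining the block sizes for each eigenvalue:
  λ = 0: with am = 5 and gm = 3, the partition is not yet determined (e.g. several partitions of 5 into 3 parts exist). Let N = A − (0)·I. Computing rank(N^1) = 2, rank(N^2) = 0; the number of blocks of size ≥ j is rank(N^{j−1}) − rank(N^j), giving [3, 2]. So we have 2 block(s) of size 2, 1 block(s) of size 1 → block sizes [2, 2, 1]

Assembling the blocks gives a Jordan form
J =
  [0, 1, 0, 0, 0]
  [0, 0, 0, 0, 0]
  [0, 0, 0, 1, 0]
  [0, 0, 0, 0, 0]
  [0, 0, 0, 0, 0]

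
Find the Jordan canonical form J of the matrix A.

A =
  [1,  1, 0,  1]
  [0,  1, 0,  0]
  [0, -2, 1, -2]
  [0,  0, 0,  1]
J_2(1) ⊕ J_1(1) ⊕ J_1(1)

The characteristic polynomial is
  det(x·I − A) = x^4 - 4*x^3 + 6*x^2 - 4*x + 1 = (x - 1)^4

Eigenvalues and multiplicities (the geometric multiplicity of λ is n − rank(A − λI), which equals the number of Jordan blocks for λ):
  λ = 1: algebraic multiplicity = 4, geometric multiplicity = 3

Determining the block sizes for each eigenvalue:
  λ = 1: 3 blocks summing to 4 forces exactly one block of size 2 and the rest size 1 → block sizes [2, 1, 1]

Assembling the blocks gives a Jordan form
J =
  [1, 1, 0, 0]
  [0, 1, 0, 0]
  [0, 0, 1, 0]
  [0, 0, 0, 1]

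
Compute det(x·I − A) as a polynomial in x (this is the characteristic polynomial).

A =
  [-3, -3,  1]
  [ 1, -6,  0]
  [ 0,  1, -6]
x^3 + 15*x^2 + 75*x + 125

Expanding det(x·I − A) (e.g. by cofactor expansion or by noting that A is similar to its Jordan form J, which has the same characteristic polynomial as A) gives
  χ_A(x) = x^3 + 15*x^2 + 75*x + 125
which factors as (x + 5)^3. The eigenvalues (with algebraic multiplicities) are λ = -5 with multiplicity 3.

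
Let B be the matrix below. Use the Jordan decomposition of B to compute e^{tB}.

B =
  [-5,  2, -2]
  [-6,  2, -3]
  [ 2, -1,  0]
e^{tB} =
  [-4*t*exp(-t) + exp(-t), 2*t*exp(-t), -2*t*exp(-t)]
  [-6*t*exp(-t), 3*t*exp(-t) + exp(-t), -3*t*exp(-t)]
  [2*t*exp(-t), -t*exp(-t), t*exp(-t) + exp(-t)]

Strategy: write B = P · J · P⁻¹ where J is a Jordan canonical form, so e^{tB} = P · e^{tJ} · P⁻¹, and e^{tJ} can be computed block-by-block.

B has Jordan form
J =
  [-1,  1,  0]
  [ 0, -1,  0]
  [ 0,  0, -1]
(up to reordering of blocks).

Per-block formulas:
  For a 1×1 block at λ = -1: exp(t · [-1]) = [e^(-1t)].
  For a 2×2 Jordan block J_2(-1): exp(t · J_2(-1)) = e^(-1t)·(I + t·N), where N is the 2×2 nilpotent shift.

After assembling e^{tJ} and conjugating by P, we get:

e^{tB} =
  [-4*t*exp(-t) + exp(-t), 2*t*exp(-t), -2*t*exp(-t)]
  [-6*t*exp(-t), 3*t*exp(-t) + exp(-t), -3*t*exp(-t)]
  [2*t*exp(-t), -t*exp(-t), t*exp(-t) + exp(-t)]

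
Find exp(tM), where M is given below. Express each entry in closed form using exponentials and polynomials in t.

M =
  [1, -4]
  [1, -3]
e^{tM} =
  [2*t*exp(-t) + exp(-t), -4*t*exp(-t)]
  [t*exp(-t), -2*t*exp(-t) + exp(-t)]

Strategy: write M = P · J · P⁻¹ where J is a Jordan canonical form, so e^{tM} = P · e^{tJ} · P⁻¹, and e^{tJ} can be computed block-by-block.

M has Jordan form
J =
  [-1,  1]
  [ 0, -1]
(up to reordering of blocks).

Per-block formulas:
  For a 2×2 Jordan block J_2(-1): exp(t · J_2(-1)) = e^(-1t)·(I + t·N), where N is the 2×2 nilpotent shift.

After assembling e^{tJ} and conjugating by P, we get:

e^{tM} =
  [2*t*exp(-t) + exp(-t), -4*t*exp(-t)]
  [t*exp(-t), -2*t*exp(-t) + exp(-t)]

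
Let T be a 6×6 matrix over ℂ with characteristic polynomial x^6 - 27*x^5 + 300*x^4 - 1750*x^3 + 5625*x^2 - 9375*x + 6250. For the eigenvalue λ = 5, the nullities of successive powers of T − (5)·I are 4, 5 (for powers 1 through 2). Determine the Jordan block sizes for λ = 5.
Block sizes for λ = 5: [2, 1, 1, 1]

From the dimensions of kernels of powers, the number of Jordan blocks of size at least j is d_j − d_{j−1} where d_j = dim ker(N^j) (with d_0 = 0). Computing the differences gives [4, 1].
The number of blocks of size exactly k is (#blocks of size ≥ k) − (#blocks of size ≥ k + 1), so the partition is: 3 block(s) of size 1, 1 block(s) of size 2.
In nonincreasing order the block sizes are [2, 1, 1, 1].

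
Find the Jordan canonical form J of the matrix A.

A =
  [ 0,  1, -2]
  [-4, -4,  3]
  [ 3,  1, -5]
J_3(-3)

The characteristic polynomial is
  det(x·I − A) = x^3 + 9*x^2 + 27*x + 27 = (x + 3)^3

Eigenvalues and multiplicities (the geometric multiplicity of λ is n − rank(A − λI), which equals the number of Jordan blocks for λ):
  λ = -3: algebraic multiplicity = 3, geometric multiplicity = 1

Determining the block sizes for each eigenvalue:
  λ = -3: one block (gm = 1), so the single block has size am = 3 → block sizes [3]

Assembling the blocks gives a Jordan form
J =
  [-3,  1,  0]
  [ 0, -3,  1]
  [ 0,  0, -3]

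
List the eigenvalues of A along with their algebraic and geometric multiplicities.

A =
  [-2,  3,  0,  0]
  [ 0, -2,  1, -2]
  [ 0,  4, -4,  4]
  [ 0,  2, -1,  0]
λ = -2: alg = 4, geom = 2

Step 1 — factor the characteristic polynomial to read off the algebraic multiplicities:
  χ_A(x) = (x + 2)^4

Step 2 — compute geometric multiplicities via the rank-nullity identity g(λ) = n − rank(A − λI):
  rank(A − (-2)·I) = 2, so dim ker(A − (-2)·I) = n − 2 = 2

Summary:
  λ = -2: algebraic multiplicity = 4, geometric multiplicity = 2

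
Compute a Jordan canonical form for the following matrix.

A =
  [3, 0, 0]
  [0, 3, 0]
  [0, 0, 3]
J_1(3) ⊕ J_1(3) ⊕ J_1(3)

The characteristic polynomial is
  det(x·I − A) = x^3 - 9*x^2 + 27*x - 27 = (x - 3)^3

Eigenvalues and multiplicities (the geometric multiplicity of λ is n − rank(A − λI), which equals the number of Jordan blocks for λ):
  λ = 3: algebraic multiplicity = 3, geometric multiplicity = 3

Determining the block sizes for each eigenvalue:
  λ = 3: gm = am = 3, so every block has size 1 → block sizes [1, 1, 1]

Assembling the blocks gives a Jordan form
J =
  [3, 0, 0]
  [0, 3, 0]
  [0, 0, 3]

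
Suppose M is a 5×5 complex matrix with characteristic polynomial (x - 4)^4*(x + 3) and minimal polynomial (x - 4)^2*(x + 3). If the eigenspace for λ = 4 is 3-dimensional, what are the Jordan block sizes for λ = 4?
Block sizes for λ = 4: [2, 1, 1]

Step 1 — from the characteristic polynomial, algebraic multiplicity of λ = 4 is 4. From dim ker(M − (4)·I) = 3, there are exactly 3 Jordan blocks for λ = 4.
Step 2 — from the minimal polynomial, the factor (x − 4)^2 tells us the largest block for λ = 4 has size 2.
Step 3 — with total size 4, 3 blocks, and largest block 2, the block sizes (in nonincreasing order) are [2, 1, 1].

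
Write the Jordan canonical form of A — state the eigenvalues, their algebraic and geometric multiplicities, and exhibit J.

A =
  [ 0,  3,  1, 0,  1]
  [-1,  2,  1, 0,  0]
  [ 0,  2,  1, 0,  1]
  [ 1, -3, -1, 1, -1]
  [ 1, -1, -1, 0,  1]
J_3(1) ⊕ J_1(1) ⊕ J_1(1)

The characteristic polynomial is
  det(x·I − A) = x^5 - 5*x^4 + 10*x^3 - 10*x^2 + 5*x - 1 = (x - 1)^5

Eigenvalues and multiplicities (the geometric multiplicity of λ is n − rank(A − λI), which equals the number of Jordan blocks for λ):
  λ = 1: algebraic multiplicity = 5, geometric multiplicity = 3

Determining the block sizes for each eigenvalue:
  λ = 1: with am = 5 and gm = 3, the partition is not yet determined (e.g. several partitions of 5 into 3 parts exist). Let N = A − (1)·I. Computing rank(N^1) = 2, rank(N^2) = 1, rank(N^3) = 0; the number of blocks of size ≥ j is rank(N^{j−1}) − rank(N^j), giving [3, 1, 1]. So we have 1 block(s) of size 3, 2 block(s) of size 1 → block sizes [3, 1, 1]

Assembling the blocks gives a Jordan form
J =
  [1, 1, 0, 0, 0]
  [0, 1, 1, 0, 0]
  [0, 0, 1, 0, 0]
  [0, 0, 0, 1, 0]
  [0, 0, 0, 0, 1]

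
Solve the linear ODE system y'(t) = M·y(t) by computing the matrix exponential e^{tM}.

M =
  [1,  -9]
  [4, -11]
e^{tM} =
  [6*t*exp(-5*t) + exp(-5*t), -9*t*exp(-5*t)]
  [4*t*exp(-5*t), -6*t*exp(-5*t) + exp(-5*t)]

Strategy: write M = P · J · P⁻¹ where J is a Jordan canonical form, so e^{tM} = P · e^{tJ} · P⁻¹, and e^{tJ} can be computed block-by-block.

M has Jordan form
J =
  [-5,  1]
  [ 0, -5]
(up to reordering of blocks).

Per-block formulas:
  For a 2×2 Jordan block J_2(-5): exp(t · J_2(-5)) = e^(-5t)·(I + t·N), where N is the 2×2 nilpotent shift.

After assembling e^{tJ} and conjugating by P, we get:

e^{tM} =
  [6*t*exp(-5*t) + exp(-5*t), -9*t*exp(-5*t)]
  [4*t*exp(-5*t), -6*t*exp(-5*t) + exp(-5*t)]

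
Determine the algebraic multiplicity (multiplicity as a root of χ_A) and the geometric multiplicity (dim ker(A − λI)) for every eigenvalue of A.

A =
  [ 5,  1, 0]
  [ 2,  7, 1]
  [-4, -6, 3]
λ = 5: alg = 3, geom = 1

Step 1 — factor the characteristic polynomial to read off the algebraic multiplicities:
  χ_A(x) = (x - 5)^3

Step 2 — compute geometric multiplicities via the rank-nullity identity g(λ) = n − rank(A − λI):
  rank(A − (5)·I) = 2, so dim ker(A − (5)·I) = n − 2 = 1

Summary:
  λ = 5: algebraic multiplicity = 3, geometric multiplicity = 1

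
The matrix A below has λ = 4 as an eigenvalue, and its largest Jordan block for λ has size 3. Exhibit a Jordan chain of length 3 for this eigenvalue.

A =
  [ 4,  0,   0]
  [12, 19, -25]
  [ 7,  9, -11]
A Jordan chain for λ = 4 of length 3:
v_1 = (0, 5, 3)ᵀ
v_2 = (0, 12, 7)ᵀ
v_3 = (1, 0, 0)ᵀ

Let N = A − (4)·I. We want v_3 with N^3 v_3 = 0 but N^2 v_3 ≠ 0; then v_{j-1} := N · v_j for j = 3, …, 2.

Pick v_3 = (1, 0, 0)ᵀ.
Then v_2 = N · v_3 = (0, 12, 7)ᵀ.
Then v_1 = N · v_2 = (0, 5, 3)ᵀ.

Sanity check: (A − (4)·I) v_1 = (0, 0, 0)ᵀ = 0. ✓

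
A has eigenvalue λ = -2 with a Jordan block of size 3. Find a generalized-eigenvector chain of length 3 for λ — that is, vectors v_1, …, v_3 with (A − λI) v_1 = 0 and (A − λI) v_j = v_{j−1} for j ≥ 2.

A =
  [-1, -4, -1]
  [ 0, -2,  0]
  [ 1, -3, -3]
A Jordan chain for λ = -2 of length 3:
v_1 = (-1, 0, -1)ᵀ
v_2 = (-4, 0, -3)ᵀ
v_3 = (0, 1, 0)ᵀ

Let N = A − (-2)·I. We want v_3 with N^3 v_3 = 0 but N^2 v_3 ≠ 0; then v_{j-1} := N · v_j for j = 3, …, 2.

Pick v_3 = (0, 1, 0)ᵀ.
Then v_2 = N · v_3 = (-4, 0, -3)ᵀ.
Then v_1 = N · v_2 = (-1, 0, -1)ᵀ.

Sanity check: (A − (-2)·I) v_1 = (0, 0, 0)ᵀ = 0. ✓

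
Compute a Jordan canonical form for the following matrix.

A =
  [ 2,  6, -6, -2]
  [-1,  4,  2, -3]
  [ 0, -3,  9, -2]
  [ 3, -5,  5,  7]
J_1(4) ⊕ J_3(6)

The characteristic polynomial is
  det(x·I − A) = x^4 - 22*x^3 + 180*x^2 - 648*x + 864 = (x - 6)^3*(x - 4)

Eigenvalues and multiplicities (the geometric multiplicity of λ is n − rank(A − λI), which equals the number of Jordan blocks for λ):
  λ = 4: algebraic multiplicity = 1, geometric multiplicity = 1
  λ = 6: algebraic multiplicity = 3, geometric multiplicity = 1

Determining the block sizes for each eigenvalue:
  λ = 4: one block (gm = 1), so the single block has size am = 1 → block sizes [1]
  λ = 6: one block (gm = 1), so the single block has size am = 3 → block sizes [3]

Assembling the blocks gives a Jordan form
J =
  [4, 0, 0, 0]
  [0, 6, 1, 0]
  [0, 0, 6, 1]
  [0, 0, 0, 6]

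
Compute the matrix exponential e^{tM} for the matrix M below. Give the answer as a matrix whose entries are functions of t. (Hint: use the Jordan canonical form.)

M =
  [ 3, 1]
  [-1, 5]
e^{tM} =
  [-t*exp(4*t) + exp(4*t), t*exp(4*t)]
  [-t*exp(4*t), t*exp(4*t) + exp(4*t)]

Strategy: write M = P · J · P⁻¹ where J is a Jordan canonical form, so e^{tM} = P · e^{tJ} · P⁻¹, and e^{tJ} can be computed block-by-block.

M has Jordan form
J =
  [4, 1]
  [0, 4]
(up to reordering of blocks).

Per-block formulas:
  For a 2×2 Jordan block J_2(4): exp(t · J_2(4)) = e^(4t)·(I + t·N), where N is the 2×2 nilpotent shift.

After assembling e^{tJ} and conjugating by P, we get:

e^{tM} =
  [-t*exp(4*t) + exp(4*t), t*exp(4*t)]
  [-t*exp(4*t), t*exp(4*t) + exp(4*t)]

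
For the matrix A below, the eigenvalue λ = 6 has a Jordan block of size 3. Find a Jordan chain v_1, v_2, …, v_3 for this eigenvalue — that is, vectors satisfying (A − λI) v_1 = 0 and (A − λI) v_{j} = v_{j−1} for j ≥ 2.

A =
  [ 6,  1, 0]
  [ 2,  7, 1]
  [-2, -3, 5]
A Jordan chain for λ = 6 of length 3:
v_1 = (2, 0, -4)ᵀ
v_2 = (0, 2, -2)ᵀ
v_3 = (1, 0, 0)ᵀ

Let N = A − (6)·I. We want v_3 with N^3 v_3 = 0 but N^2 v_3 ≠ 0; then v_{j-1} := N · v_j for j = 3, …, 2.

Pick v_3 = (1, 0, 0)ᵀ.
Then v_2 = N · v_3 = (0, 2, -2)ᵀ.
Then v_1 = N · v_2 = (2, 0, -4)ᵀ.

Sanity check: (A − (6)·I) v_1 = (0, 0, 0)ᵀ = 0. ✓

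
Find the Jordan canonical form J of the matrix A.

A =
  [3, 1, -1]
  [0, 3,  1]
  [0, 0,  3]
J_3(3)

The characteristic polynomial is
  det(x·I − A) = x^3 - 9*x^2 + 27*x - 27 = (x - 3)^3

Eigenvalues and multiplicities (the geometric multiplicity of λ is n − rank(A − λI), which equals the number of Jordan blocks for λ):
  λ = 3: algebraic multiplicity = 3, geometric multiplicity = 1

Determining the block sizes for each eigenvalue:
  λ = 3: one block (gm = 1), so the single block has size am = 3 → block sizes [3]

Assembling the blocks gives a Jordan form
J =
  [3, 1, 0]
  [0, 3, 1]
  [0, 0, 3]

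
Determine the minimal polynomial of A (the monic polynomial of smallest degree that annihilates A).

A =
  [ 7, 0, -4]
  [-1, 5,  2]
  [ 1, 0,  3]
x^2 - 10*x + 25

The characteristic polynomial is χ_A(x) = (x - 5)^3, so the eigenvalues are known. The minimal polynomial is
  m_A(x) = Π_λ (x − λ)^{k_λ}
where k_λ is the size of the *largest* Jordan block for λ (equivalently, the smallest k with (A − λI)^k v = 0 for every generalised eigenvector v of λ).

  λ = 5: largest Jordan block has size 2, contributing (x − 5)^2

So m_A(x) = (x - 5)^2 = x^2 - 10*x + 25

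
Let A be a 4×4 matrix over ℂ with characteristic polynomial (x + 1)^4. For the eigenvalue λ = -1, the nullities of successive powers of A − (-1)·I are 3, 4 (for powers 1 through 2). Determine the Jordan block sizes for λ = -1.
Block sizes for λ = -1: [2, 1, 1]

From the dimensions of kernels of powers, the number of Jordan blocks of size at least j is d_j − d_{j−1} where d_j = dim ker(N^j) (with d_0 = 0). Computing the differences gives [3, 1].
The number of blocks of size exactly k is (#blocks of size ≥ k) − (#blocks of size ≥ k + 1), so the partition is: 2 block(s) of size 1, 1 block(s) of size 2.
In nonincreasing order the block sizes are [2, 1, 1].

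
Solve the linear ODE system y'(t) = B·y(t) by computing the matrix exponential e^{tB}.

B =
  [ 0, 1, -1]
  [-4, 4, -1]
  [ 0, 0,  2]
e^{tB} =
  [-2*t*exp(2*t) + exp(2*t), t*exp(2*t), t^2*exp(2*t)/2 - t*exp(2*t)]
  [-4*t*exp(2*t), 2*t*exp(2*t) + exp(2*t), t^2*exp(2*t) - t*exp(2*t)]
  [0, 0, exp(2*t)]

Strategy: write B = P · J · P⁻¹ where J is a Jordan canonical form, so e^{tB} = P · e^{tJ} · P⁻¹, and e^{tJ} can be computed block-by-block.

B has Jordan form
J =
  [2, 1, 0]
  [0, 2, 1]
  [0, 0, 2]
(up to reordering of blocks).

Per-block formulas:
  For a 3×3 Jordan block J_3(2): exp(t · J_3(2)) = e^(2t)·(I + t·N + (t^2/2)·N^2), where N is the 3×3 nilpotent shift.

After assembling e^{tJ} and conjugating by P, we get:

e^{tB} =
  [-2*t*exp(2*t) + exp(2*t), t*exp(2*t), t^2*exp(2*t)/2 - t*exp(2*t)]
  [-4*t*exp(2*t), 2*t*exp(2*t) + exp(2*t), t^2*exp(2*t) - t*exp(2*t)]
  [0, 0, exp(2*t)]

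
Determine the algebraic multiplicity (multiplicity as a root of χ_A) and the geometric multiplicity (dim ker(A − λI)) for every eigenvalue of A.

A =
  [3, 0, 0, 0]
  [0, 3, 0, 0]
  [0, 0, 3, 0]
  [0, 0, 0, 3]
λ = 3: alg = 4, geom = 4

Step 1 — factor the characteristic polynomial to read off the algebraic multiplicities:
  χ_A(x) = (x - 3)^4

Step 2 — compute geometric multiplicities via the rank-nullity identity g(λ) = n − rank(A − λI):
  rank(A − (3)·I) = 0, so dim ker(A − (3)·I) = n − 0 = 4

Summary:
  λ = 3: algebraic multiplicity = 4, geometric multiplicity = 4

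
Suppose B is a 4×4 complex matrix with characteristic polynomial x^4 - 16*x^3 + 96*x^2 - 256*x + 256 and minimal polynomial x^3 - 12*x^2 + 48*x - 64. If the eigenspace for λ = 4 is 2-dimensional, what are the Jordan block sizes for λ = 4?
Block sizes for λ = 4: [3, 1]

Step 1 — from the characteristic polynomial, algebraic multiplicity of λ = 4 is 4. From dim ker(B − (4)·I) = 2, there are exactly 2 Jordan blocks for λ = 4.
Step 2 — from the minimal polynomial, the factor (x − 4)^3 tells us the largest block for λ = 4 has size 3.
Step 3 — with total size 4, 2 blocks, and largest block 3, the block sizes (in nonincreasing order) are [3, 1].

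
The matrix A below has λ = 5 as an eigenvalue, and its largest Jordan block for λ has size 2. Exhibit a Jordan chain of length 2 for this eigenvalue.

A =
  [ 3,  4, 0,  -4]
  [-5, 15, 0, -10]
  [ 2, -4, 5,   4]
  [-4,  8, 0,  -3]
A Jordan chain for λ = 5 of length 2:
v_1 = (-2, -5, 2, -4)ᵀ
v_2 = (1, 0, 0, 0)ᵀ

Let N = A − (5)·I. We want v_2 with N^2 v_2 = 0 but N^1 v_2 ≠ 0; then v_{j-1} := N · v_j for j = 2, …, 2.

Pick v_2 = (1, 0, 0, 0)ᵀ.
Then v_1 = N · v_2 = (-2, -5, 2, -4)ᵀ.

Sanity check: (A − (5)·I) v_1 = (0, 0, 0, 0)ᵀ = 0. ✓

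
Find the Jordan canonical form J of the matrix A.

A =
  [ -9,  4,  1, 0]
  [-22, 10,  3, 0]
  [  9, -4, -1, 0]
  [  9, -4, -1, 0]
J_3(0) ⊕ J_1(0)

The characteristic polynomial is
  det(x·I − A) = x^4

Eigenvalues and multiplicities (the geometric multiplicity of λ is n − rank(A − λI), which equals the number of Jordan blocks for λ):
  λ = 0: algebraic multiplicity = 4, geometric multiplicity = 2

Determining the block sizes for each eigenvalue:
  λ = 0: with am = 4 and gm = 2, the partition is not yet determined (e.g. several partitions of 4 into 2 parts exist). Let N = A − (0)·I. Computing rank(N^1) = 2, rank(N^2) = 1, rank(N^3) = 0; the number of blocks of size ≥ j is rank(N^{j−1}) − rank(N^j), giving [2, 1, 1]. So we have 1 block(s) of size 3, 1 block(s) of size 1 → block sizes [3, 1]

Assembling the blocks gives a Jordan form
J =
  [0, 1, 0, 0]
  [0, 0, 1, 0]
  [0, 0, 0, 0]
  [0, 0, 0, 0]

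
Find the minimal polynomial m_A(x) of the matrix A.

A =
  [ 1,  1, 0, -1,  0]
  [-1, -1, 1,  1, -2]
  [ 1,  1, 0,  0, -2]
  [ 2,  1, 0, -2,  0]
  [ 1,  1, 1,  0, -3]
x^3 + 3*x^2 + 3*x + 1

The characteristic polynomial is χ_A(x) = (x + 1)^5, so the eigenvalues are known. The minimal polynomial is
  m_A(x) = Π_λ (x − λ)^{k_λ}
where k_λ is the size of the *largest* Jordan block for λ (equivalently, the smallest k with (A − λI)^k v = 0 for every generalised eigenvector v of λ).

  λ = -1: largest Jordan block has size 3, contributing (x + 1)^3

So m_A(x) = (x + 1)^3 = x^3 + 3*x^2 + 3*x + 1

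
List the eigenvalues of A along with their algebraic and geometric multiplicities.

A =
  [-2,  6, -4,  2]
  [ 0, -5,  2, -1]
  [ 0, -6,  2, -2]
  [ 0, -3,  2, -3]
λ = -2: alg = 4, geom = 3

Step 1 — factor the characteristic polynomial to read off the algebraic multiplicities:
  χ_A(x) = (x + 2)^4

Step 2 — compute geometric multiplicities via the rank-nullity identity g(λ) = n − rank(A − λI):
  rank(A − (-2)·I) = 1, so dim ker(A − (-2)·I) = n − 1 = 3

Summary:
  λ = -2: algebraic multiplicity = 4, geometric multiplicity = 3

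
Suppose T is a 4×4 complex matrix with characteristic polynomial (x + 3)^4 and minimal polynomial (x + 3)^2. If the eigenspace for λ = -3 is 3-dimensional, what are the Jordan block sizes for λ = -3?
Block sizes for λ = -3: [2, 1, 1]

Step 1 — from the characteristic polynomial, algebraic multiplicity of λ = -3 is 4. From dim ker(T − (-3)·I) = 3, there are exactly 3 Jordan blocks for λ = -3.
Step 2 — from the minimal polynomial, the factor (x + 3)^2 tells us the largest block for λ = -3 has size 2.
Step 3 — with total size 4, 3 blocks, and largest block 2, the block sizes (in nonincreasing order) are [2, 1, 1].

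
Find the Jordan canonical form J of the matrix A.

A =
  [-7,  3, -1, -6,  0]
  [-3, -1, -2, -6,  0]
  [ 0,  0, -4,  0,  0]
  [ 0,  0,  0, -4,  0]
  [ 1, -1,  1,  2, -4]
J_3(-4) ⊕ J_1(-4) ⊕ J_1(-4)

The characteristic polynomial is
  det(x·I − A) = x^5 + 20*x^4 + 160*x^3 + 640*x^2 + 1280*x + 1024 = (x + 4)^5

Eigenvalues and multiplicities (the geometric multiplicity of λ is n − rank(A − λI), which equals the number of Jordan blocks for λ):
  λ = -4: algebraic multiplicity = 5, geometric multiplicity = 3

Determining the block sizes for each eigenvalue:
  λ = -4: with am = 5 and gm = 3, the partition is not yet determined (e.g. several partitions of 5 into 3 parts exist). Let N = A − (-4)·I. Computing rank(N^1) = 2, rank(N^2) = 1, rank(N^3) = 0; the number of blocks of size ≥ j is rank(N^{j−1}) − rank(N^j), giving [3, 1, 1]. So we have 1 block(s) of size 3, 2 block(s) of size 1 → block sizes [3, 1, 1]

Assembling the blocks gives a Jordan form
J =
  [-4,  1,  0,  0,  0]
  [ 0, -4,  1,  0,  0]
  [ 0,  0, -4,  0,  0]
  [ 0,  0,  0, -4,  0]
  [ 0,  0,  0,  0, -4]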